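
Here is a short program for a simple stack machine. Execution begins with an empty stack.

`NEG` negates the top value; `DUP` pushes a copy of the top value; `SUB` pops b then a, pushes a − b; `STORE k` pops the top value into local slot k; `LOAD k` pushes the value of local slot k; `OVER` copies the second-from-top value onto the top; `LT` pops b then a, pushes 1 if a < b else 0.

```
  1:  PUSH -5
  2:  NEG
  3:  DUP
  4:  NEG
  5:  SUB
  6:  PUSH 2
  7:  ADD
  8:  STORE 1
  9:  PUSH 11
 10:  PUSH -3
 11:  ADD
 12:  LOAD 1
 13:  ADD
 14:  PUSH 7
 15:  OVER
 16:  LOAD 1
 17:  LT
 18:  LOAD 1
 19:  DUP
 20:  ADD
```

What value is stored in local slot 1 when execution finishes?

12

PUSH -5  -5
NEG      5
DUP      5 5
NEG      5 -5
SUB      10
PUSH 2   10 2
ADD      12
STORE 1  (empty)
PUSH 11  11
PUSH -3  11 -3
ADD      8
LOAD 1   8 12
ADD      20
PUSH 7   20 7
OVER     20 7 20
LOAD 1   20 7 20 12
LT       20 7 0
LOAD 1   20 7 0 12
DUP      20 7 0 12 12
ADD      20 7 0 24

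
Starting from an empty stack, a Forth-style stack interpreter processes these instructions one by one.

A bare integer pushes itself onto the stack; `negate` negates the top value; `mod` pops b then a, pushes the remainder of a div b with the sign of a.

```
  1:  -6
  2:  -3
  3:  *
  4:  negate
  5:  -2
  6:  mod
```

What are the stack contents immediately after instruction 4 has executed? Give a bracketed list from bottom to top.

[-18]

-6     -> [-6]
-3     -> [-6, -3]
*      -> [18]
negate -> [-18]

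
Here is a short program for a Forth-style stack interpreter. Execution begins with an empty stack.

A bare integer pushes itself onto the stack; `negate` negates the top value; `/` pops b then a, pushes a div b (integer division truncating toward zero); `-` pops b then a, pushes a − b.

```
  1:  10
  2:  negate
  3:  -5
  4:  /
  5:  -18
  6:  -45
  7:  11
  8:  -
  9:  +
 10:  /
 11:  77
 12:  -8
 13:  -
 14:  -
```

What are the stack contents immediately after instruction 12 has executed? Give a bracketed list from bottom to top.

[0, 77, -8]

10     -> 10
negate -> -10
-5     -> -10 -5
/      -> 2
-18    -> 2 -18
-45    -> 2 -18 -45
11     -> 2 -18 -45 11
-      -> 2 -18 -56
+      -> 2 -74
/      -> 0
77     -> 0 77
-8     -> 0 77 -8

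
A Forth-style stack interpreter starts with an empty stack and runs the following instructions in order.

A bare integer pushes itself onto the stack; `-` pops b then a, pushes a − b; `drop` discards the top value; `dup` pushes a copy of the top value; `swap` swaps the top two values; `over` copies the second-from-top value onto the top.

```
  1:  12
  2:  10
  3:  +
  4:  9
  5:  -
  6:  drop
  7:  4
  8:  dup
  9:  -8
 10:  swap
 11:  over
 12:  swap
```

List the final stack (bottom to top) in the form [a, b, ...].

[4, -8, -8, 4]

12   → [12]
10   → [12, 10]
+    → [22]
9    → [22, 9]
-    → [13]
drop → []
4    → [4]
dup  → [4, 4]
-8   → [4, 4, -8]
swap → [4, -8, 4]
over → [4, -8, 4, -8]
swap → [4, -8, -8, 4]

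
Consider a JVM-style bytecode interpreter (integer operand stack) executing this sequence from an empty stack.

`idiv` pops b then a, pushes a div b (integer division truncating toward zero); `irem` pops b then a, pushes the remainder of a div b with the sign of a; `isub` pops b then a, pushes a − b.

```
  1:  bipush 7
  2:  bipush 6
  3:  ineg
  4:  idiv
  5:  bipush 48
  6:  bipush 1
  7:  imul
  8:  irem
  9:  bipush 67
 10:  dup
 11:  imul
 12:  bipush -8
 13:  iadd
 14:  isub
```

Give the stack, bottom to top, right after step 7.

bipush 7   7
bipush 6   7 6
ineg       7 -6
idiv       -1
bipush 48  -1 48
bipush 1   -1 48 1
imul       -1 48

[-1, 48]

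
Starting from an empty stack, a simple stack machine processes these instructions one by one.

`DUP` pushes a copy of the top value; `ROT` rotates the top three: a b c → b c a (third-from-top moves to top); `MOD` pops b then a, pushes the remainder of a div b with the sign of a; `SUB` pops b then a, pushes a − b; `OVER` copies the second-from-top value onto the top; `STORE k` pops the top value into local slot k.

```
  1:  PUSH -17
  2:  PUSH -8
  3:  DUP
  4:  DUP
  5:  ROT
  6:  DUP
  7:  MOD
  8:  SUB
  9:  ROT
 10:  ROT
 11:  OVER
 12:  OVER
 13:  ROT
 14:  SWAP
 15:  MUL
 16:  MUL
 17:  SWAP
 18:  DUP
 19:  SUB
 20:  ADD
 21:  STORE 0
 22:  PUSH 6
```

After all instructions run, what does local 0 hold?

-1088

PUSH -17 -> -17
PUSH -8  -> -17 -8
DUP      -> -17 -8 -8
DUP      -> -17 -8 -8 -8
ROT      -> -17 -8 -8 -8
DUP      -> -17 -8 -8 -8 -8
MOD      -> -17 -8 -8 0
SUB      -> -17 -8 -8
ROT      -> -8 -8 -17
ROT      -> -8 -17 -8
OVER     -> -8 -17 -8 -17
OVER     -> -8 -17 -8 -17 -8
ROT      -> -8 -17 -17 -8 -8
SWAP     -> -8 -17 -17 -8 -8
MUL      -> -8 -17 -17 64
MUL      -> -8 -17 -1088
SWAP     -> -8 -1088 -17
DUP      -> -8 -1088 -17 -17
SUB      -> -8 -1088 0
ADD      -> -8 -1088
STORE 0  -> -8
PUSH 6   -> -8 6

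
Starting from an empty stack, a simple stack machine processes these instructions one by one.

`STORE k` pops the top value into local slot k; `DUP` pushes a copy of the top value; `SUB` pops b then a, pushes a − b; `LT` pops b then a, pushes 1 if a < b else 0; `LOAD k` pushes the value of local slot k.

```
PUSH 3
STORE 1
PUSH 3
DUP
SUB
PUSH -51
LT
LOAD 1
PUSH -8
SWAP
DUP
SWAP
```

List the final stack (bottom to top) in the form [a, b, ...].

[0, -8, 3, 3]

PUSH 3   → 3
STORE 1  → (empty)
PUSH 3   → 3
DUP      → 3 3
SUB      → 0
PUSH -51 → 0 -51
LT       → 0
LOAD 1   → 0 3
PUSH -8  → 0 3 -8
SWAP     → 0 -8 3
DUP      → 0 -8 3 3
SWAP     → 0 -8 3 3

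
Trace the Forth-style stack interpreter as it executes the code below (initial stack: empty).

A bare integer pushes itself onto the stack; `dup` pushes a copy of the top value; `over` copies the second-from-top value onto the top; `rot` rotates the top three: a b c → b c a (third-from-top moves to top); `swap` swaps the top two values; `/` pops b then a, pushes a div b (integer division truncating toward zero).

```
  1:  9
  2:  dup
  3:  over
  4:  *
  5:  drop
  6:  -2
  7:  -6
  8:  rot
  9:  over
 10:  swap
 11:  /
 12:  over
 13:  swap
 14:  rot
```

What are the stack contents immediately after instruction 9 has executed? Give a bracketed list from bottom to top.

9    -> 9
dup  -> 9 9
over -> 9 9 9
*    -> 9 81
drop -> 9
-2   -> 9 -2
-6   -> 9 -2 -6
rot  -> -2 -6 9
over -> -2 -6 9 -6

[-2, -6, 9, -6]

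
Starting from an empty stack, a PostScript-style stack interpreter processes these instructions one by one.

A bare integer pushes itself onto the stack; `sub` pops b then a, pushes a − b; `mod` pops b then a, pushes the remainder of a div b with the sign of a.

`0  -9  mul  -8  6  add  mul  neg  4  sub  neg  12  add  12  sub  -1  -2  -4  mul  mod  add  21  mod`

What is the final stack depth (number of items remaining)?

1

0   -> 0
-9  -> 0 -9
mul -> 0
-8  -> 0 -8
6   -> 0 -8 6
add -> 0 -2
mul -> 0
neg -> 0
4   -> 0 4
sub -> -4
neg -> 4
12  -> 4 12
add -> 16
12  -> 16 12
sub -> 4
-1  -> 4 -1
-2  -> 4 -1 -2
-4  -> 4 -1 -2 -4
mul -> 4 -1 8
mod -> 4 -1
add -> 3
21  -> 3 21
mod -> 3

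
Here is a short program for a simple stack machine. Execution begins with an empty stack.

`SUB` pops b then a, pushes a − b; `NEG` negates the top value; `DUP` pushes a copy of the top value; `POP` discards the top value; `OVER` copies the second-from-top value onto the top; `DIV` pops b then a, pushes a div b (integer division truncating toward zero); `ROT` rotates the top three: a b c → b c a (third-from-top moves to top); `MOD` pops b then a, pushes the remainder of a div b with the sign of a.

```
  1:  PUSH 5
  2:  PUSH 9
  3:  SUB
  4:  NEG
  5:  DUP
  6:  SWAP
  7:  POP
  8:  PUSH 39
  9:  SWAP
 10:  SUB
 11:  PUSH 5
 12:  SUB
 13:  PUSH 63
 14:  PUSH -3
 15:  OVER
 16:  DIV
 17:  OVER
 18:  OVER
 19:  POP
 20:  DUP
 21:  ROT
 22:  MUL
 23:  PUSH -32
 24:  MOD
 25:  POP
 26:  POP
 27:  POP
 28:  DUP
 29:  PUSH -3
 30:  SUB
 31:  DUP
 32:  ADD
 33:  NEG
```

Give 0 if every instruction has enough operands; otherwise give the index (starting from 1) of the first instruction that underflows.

0

PUSH 5   : 5
PUSH 9   : 5 9
SUB      : -4
NEG      : 4
DUP      : 4 4
SWAP     : 4 4
POP      : 4
PUSH 39  : 4 39
SWAP     : 39 4
SUB      : 35
PUSH 5   : 35 5
SUB      : 30
PUSH 63  : 30 63
PUSH -3  : 30 63 -3
OVER     : 30 63 -3 63
DIV      : 30 63 0
OVER     : 30 63 0 63
OVER     : 30 63 0 63 0
POP      : 30 63 0 63
DUP      : 30 63 0 63 63
ROT      : 30 63 63 63 0
MUL      : 30 63 63 0
PUSH -32 : 30 63 63 0 -32
MOD      : 30 63 63 0
POP      : 30 63 63
POP      : 30 63
POP      : 30
DUP      : 30 30
PUSH -3  : 30 30 -3
SUB      : 30 33
DUP      : 30 33 33
ADD      : 30 66
NEG      : 30 -66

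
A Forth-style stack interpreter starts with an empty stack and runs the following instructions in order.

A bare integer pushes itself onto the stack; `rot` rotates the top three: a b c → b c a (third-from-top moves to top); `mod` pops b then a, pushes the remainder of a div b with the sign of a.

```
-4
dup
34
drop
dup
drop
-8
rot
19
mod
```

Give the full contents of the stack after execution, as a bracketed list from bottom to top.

[-4, -8, -4]

-4    -4
dup   -4 -4
34    -4 -4 34
drop  -4 -4
dup   -4 -4 -4
drop  -4 -4
-8    -4 -4 -8
rot   -4 -8 -4
19    -4 -8 -4 19
mod   -4 -8 -4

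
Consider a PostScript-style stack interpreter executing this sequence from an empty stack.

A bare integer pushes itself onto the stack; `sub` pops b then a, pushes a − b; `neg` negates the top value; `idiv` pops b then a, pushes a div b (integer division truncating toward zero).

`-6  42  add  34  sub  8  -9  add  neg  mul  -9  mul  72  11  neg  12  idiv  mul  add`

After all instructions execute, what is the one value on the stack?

-18

-6   → [-6]
42   → [-6, 42]
add  → [36]
34   → [36, 34]
sub  → [2]
8    → [2, 8]
-9   → [2, 8, -9]
add  → [2, -1]
neg  → [2, 1]
mul  → [2]
-9   → [2, -9]
mul  → [-18]
72   → [-18, 72]
11   → [-18, 72, 11]
neg  → [-18, 72, -11]
12   → [-18, 72, -11, 12]
idiv → [-18, 72, 0]
mul  → [-18, 0]
add  → [-18]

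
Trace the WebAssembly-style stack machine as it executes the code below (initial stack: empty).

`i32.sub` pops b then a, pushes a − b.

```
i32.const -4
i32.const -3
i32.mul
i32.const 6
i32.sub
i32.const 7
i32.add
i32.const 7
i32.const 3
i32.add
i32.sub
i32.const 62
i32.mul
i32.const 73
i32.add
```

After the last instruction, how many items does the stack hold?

1

i32.const -4 -> -4
i32.const -3 -> -4 -3
i32.mul      -> 12
i32.const 6  -> 12 6
i32.sub      -> 6
i32.const 7  -> 6 7
i32.add      -> 13
i32.const 7  -> 13 7
i32.const 3  -> 13 7 3
i32.add      -> 13 10
i32.sub      -> 3
i32.const 62 -> 3 62
i32.mul      -> 186
i32.const 73 -> 186 73
i32.add      -> 259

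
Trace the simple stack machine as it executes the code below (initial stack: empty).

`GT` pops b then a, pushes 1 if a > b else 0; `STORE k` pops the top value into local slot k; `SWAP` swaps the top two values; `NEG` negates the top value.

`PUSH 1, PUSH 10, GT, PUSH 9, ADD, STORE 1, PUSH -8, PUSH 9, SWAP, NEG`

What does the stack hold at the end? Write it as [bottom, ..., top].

[9, 8]

PUSH 1  : [1]
PUSH 10 : [1, 10]
GT      : [0]
PUSH 9  : [0, 9]
ADD     : [9]
STORE 1 : []
PUSH -8 : [-8]
PUSH 9  : [-8, 9]
SWAP    : [9, -8]
NEG     : [9, 8]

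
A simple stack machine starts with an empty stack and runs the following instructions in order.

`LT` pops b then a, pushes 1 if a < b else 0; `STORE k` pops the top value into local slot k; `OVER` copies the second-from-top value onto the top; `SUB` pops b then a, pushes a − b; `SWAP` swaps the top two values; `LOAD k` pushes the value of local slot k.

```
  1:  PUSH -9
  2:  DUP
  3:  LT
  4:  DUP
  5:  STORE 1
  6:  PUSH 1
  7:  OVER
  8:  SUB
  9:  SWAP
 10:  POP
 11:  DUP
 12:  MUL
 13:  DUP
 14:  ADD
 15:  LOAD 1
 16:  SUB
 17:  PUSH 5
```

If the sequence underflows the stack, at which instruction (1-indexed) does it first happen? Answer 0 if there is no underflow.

PUSH -9 → [-9]
DUP     → [-9, -9]
LT      → [0]
DUP     → [0, 0]
STORE 1 → [0]
PUSH 1  → [0, 1]
OVER    → [0, 1, 0]
SUB     → [0, 1]
SWAP    → [1, 0]
POP     → [1]
DUP     → [1, 1]
MUL     → [1]
DUP     → [1, 1]
ADD     → [2]
LOAD 1  → [2, 0]
SUB     → [2]
PUSH 5  → [2, 5]

0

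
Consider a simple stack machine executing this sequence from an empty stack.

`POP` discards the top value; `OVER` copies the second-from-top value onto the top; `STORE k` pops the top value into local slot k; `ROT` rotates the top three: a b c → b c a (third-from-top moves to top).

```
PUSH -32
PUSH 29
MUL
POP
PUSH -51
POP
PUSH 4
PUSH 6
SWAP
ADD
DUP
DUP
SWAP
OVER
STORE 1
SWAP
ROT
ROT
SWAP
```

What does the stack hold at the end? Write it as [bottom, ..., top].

[10, 10, 10]

PUSH -32 : [-32]
PUSH 29  : [-32, 29]
MUL      : [-928]
POP      : []
PUSH -51 : [-51]
POP      : []
PUSH 4   : [4]
PUSH 6   : [4, 6]
SWAP     : [6, 4]
ADD      : [10]
DUP      : [10, 10]
DUP      : [10, 10, 10]
SWAP     : [10, 10, 10]
OVER     : [10, 10, 10, 10]
STORE 1  : [10, 10, 10]
SWAP     : [10, 10, 10]
ROT      : [10, 10, 10]
ROT      : [10, 10, 10]
SWAP     : [10, 10, 10]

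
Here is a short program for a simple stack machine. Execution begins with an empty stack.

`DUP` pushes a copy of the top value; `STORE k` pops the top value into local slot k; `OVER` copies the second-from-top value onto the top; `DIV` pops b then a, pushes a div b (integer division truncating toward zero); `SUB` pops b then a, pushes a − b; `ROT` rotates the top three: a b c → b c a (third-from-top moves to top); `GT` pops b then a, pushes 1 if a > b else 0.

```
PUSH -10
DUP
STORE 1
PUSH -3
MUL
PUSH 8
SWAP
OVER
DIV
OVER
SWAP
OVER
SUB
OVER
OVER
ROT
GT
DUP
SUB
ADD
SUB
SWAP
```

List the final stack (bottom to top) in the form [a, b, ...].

[0, 8]

PUSH -10 : -10
DUP      : -10 -10
STORE 1  : -10
PUSH -3  : -10 -3
MUL      : 30
PUSH 8   : 30 8
SWAP     : 8 30
OVER     : 8 30 8
DIV      : 8 3
OVER     : 8 3 8
SWAP     : 8 8 3
OVER     : 8 8 3 8
SUB      : 8 8 -5
OVER     : 8 8 -5 8
OVER     : 8 8 -5 8 -5
ROT      : 8 8 8 -5 -5
GT       : 8 8 8 0
DUP      : 8 8 8 0 0
SUB      : 8 8 8 0
ADD      : 8 8 8
SUB      : 8 0
SWAP     : 0 8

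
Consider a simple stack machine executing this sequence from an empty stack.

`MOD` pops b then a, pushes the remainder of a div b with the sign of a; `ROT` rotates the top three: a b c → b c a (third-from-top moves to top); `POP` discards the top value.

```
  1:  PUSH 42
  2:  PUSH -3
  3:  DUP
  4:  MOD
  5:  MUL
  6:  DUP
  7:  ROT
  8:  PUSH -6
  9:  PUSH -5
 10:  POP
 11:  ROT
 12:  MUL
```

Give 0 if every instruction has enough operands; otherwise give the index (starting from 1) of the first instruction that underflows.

PUSH 42  [42]
PUSH -3  [42, -3]
DUP      [42, -3, -3]
MOD      [42, 0]
MUL      [0]
DUP      [0, 0]
ROT  — needs 3 operands, stack has 2 → underflow

7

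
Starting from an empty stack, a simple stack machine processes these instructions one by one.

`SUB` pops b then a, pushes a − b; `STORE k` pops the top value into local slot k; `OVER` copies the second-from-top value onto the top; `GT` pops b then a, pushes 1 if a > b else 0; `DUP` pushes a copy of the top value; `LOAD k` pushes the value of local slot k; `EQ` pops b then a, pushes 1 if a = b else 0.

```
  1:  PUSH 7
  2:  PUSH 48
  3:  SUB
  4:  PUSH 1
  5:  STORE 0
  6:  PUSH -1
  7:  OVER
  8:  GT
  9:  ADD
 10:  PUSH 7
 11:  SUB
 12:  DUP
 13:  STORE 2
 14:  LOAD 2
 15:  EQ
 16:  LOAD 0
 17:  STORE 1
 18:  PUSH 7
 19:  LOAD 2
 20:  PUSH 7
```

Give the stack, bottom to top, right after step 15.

[1]

PUSH 7  -> [7]
PUSH 48 -> [7, 48]
SUB     -> [-41]
PUSH 1  -> [-41, 1]
STORE 0 -> [-41]
PUSH -1 -> [-41, -1]
OVER    -> [-41, -1, -41]
GT      -> [-41, 1]
ADD     -> [-40]
PUSH 7  -> [-40, 7]
SUB     -> [-47]
DUP     -> [-47, -47]
STORE 2 -> [-47]
LOAD 2  -> [-47, -47]
EQ      -> [1]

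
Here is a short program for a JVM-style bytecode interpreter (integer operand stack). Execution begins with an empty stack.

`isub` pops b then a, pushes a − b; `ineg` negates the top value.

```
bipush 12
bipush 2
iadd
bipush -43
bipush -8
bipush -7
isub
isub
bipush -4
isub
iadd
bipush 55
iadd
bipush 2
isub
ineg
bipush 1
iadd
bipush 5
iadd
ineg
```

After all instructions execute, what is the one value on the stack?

bipush 12   [12]
bipush 2    [12, 2]
iadd        [14]
bipush -43  [14, -43]
bipush -8   [14, -43, -8]
bipush -7   [14, -43, -8, -7]
isub        [14, -43, -1]
isub        [14, -42]
bipush -4   [14, -42, -4]
isub        [14, -38]
iadd        [-24]
bipush 55   [-24, 55]
iadd        [31]
bipush 2    [31, 2]
isub        [29]
ineg        [-29]
bipush 1    [-29, 1]
iadd        [-28]
bipush 5    [-28, 5]
iadd        [-23]
ineg        [23]

23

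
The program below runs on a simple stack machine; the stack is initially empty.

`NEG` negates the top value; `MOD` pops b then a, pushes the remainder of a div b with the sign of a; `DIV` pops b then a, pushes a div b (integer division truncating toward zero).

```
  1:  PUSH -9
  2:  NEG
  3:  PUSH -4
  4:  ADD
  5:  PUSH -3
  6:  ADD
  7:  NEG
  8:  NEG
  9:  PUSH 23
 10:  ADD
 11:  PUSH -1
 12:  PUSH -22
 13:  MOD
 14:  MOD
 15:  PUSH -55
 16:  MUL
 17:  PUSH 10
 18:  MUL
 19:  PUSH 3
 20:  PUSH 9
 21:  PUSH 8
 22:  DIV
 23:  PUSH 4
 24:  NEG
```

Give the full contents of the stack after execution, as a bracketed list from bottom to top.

PUSH -9   -9
NEG       9
PUSH -4   9 -4
ADD       5
PUSH -3   5 -3
ADD       2
NEG       -2
NEG       2
PUSH 23   2 23
ADD       25
PUSH -1   25 -1
PUSH -22  25 -1 -22
MOD       25 -1
MOD       0
PUSH -55  0 -55
MUL       0
PUSH 10   0 10
MUL       0
PUSH 3    0 3
PUSH 9    0 3 9
PUSH 8    0 3 9 8
DIV       0 3 1
PUSH 4    0 3 1 4
NEG       0 3 1 -4

[0, 3, 1, -4]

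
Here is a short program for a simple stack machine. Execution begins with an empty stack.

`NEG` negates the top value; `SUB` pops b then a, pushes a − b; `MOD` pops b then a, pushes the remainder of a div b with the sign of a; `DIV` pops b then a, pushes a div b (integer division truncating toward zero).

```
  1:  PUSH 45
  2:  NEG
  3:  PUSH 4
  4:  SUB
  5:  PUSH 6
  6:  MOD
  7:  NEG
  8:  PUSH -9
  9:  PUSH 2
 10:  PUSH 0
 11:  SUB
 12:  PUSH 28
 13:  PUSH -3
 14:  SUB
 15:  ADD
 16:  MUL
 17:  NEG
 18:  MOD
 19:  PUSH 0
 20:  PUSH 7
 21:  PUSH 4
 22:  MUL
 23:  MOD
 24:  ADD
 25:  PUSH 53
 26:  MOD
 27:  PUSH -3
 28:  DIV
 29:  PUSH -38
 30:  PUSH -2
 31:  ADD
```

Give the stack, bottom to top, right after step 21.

PUSH 45  45
NEG      -45
PUSH 4   -45 4
SUB      -49
PUSH 6   -49 6
MOD      -1
NEG      1
PUSH -9  1 -9
PUSH 2   1 -9 2
PUSH 0   1 -9 2 0
SUB      1 -9 2
PUSH 28  1 -9 2 28
PUSH -3  1 -9 2 28 -3
SUB      1 -9 2 31
ADD      1 -9 33
MUL      1 -297
NEG      1 297
MOD      1
PUSH 0   1 0
PUSH 7   1 0 7
PUSH 4   1 0 7 4

[1, 0, 7, 4]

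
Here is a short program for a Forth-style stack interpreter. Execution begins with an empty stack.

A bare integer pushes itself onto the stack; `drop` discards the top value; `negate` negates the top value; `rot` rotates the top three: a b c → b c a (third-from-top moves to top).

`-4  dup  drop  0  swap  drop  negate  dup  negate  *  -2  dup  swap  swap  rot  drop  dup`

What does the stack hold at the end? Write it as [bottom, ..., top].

-4     : -4
dup    : -4 -4
drop   : -4
0      : -4 0
swap   : 0 -4
drop   : 0
negate : 0
dup    : 0 0
negate : 0 0
*      : 0
-2     : 0 -2
dup    : 0 -2 -2
swap   : 0 -2 -2
swap   : 0 -2 -2
rot    : -2 -2 0
drop   : -2 -2
dup    : -2 -2 -2

[-2, -2, -2]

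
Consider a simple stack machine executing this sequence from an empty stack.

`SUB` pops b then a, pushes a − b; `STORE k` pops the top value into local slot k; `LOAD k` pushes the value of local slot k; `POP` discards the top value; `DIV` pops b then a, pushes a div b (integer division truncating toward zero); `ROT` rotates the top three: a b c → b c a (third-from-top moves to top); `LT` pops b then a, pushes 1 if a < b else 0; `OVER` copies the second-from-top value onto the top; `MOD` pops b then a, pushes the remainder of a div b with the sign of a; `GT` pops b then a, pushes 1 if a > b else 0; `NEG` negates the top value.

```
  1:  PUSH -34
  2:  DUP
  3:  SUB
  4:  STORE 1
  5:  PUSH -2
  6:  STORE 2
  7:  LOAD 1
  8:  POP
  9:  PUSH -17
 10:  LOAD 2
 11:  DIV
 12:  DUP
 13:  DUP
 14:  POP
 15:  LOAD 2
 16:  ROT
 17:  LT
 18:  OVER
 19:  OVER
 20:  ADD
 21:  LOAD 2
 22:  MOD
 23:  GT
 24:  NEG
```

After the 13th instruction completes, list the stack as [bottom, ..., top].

PUSH -34 -> [-34]
DUP      -> [-34, -34]
SUB      -> [0]
STORE 1  -> []
PUSH -2  -> [-2]
STORE 2  -> []
LOAD 1   -> [0]
POP      -> []
PUSH -17 -> [-17]
LOAD 2   -> [-17, -2]
DIV      -> [8]
DUP      -> [8, 8]
DUP      -> [8, 8, 8]

[8, 8, 8]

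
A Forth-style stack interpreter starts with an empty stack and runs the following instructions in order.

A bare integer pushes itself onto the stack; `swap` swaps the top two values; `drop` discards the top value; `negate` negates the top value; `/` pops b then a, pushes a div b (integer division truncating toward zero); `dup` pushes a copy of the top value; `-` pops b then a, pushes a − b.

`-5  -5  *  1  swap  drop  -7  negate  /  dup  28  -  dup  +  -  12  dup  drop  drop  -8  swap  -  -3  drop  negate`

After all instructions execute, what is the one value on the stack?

-5     -> -5
-5     -> -5 -5
*      -> 25
1      -> 25 1
swap   -> 1 25
drop   -> 1
-7     -> 1 -7
negate -> 1 7
/      -> 0
dup    -> 0 0
28     -> 0 0 28
-      -> 0 -28
dup    -> 0 -28 -28
+      -> 0 -56
-      -> 56
12     -> 56 12
dup    -> 56 12 12
drop   -> 56 12
drop   -> 56
-8     -> 56 -8
swap   -> -8 56
-      -> -64
-3     -> -64 -3
drop   -> -64
negate -> 64

64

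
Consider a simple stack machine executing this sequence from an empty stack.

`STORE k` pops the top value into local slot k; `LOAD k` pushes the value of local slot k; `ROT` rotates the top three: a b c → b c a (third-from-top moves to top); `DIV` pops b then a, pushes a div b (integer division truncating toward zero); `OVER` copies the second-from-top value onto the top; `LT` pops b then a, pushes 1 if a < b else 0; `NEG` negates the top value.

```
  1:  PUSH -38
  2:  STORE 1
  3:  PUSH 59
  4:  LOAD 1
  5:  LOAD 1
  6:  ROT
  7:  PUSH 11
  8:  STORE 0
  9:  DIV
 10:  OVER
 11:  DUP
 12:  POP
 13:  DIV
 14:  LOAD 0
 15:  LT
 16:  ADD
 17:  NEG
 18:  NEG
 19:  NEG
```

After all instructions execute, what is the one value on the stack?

37

PUSH -38 : -38
STORE 1  : (empty)
PUSH 59  : 59
LOAD 1   : 59 -38
LOAD 1   : 59 -38 -38
ROT      : -38 -38 59
PUSH 11  : -38 -38 59 11
STORE 0  : -38 -38 59
DIV      : -38 0
OVER     : -38 0 -38
DUP      : -38 0 -38 -38
POP      : -38 0 -38
DIV      : -38 0
LOAD 0   : -38 0 11
LT       : -38 1
ADD      : -37
NEG      : 37
NEG      : -37
NEG      : 37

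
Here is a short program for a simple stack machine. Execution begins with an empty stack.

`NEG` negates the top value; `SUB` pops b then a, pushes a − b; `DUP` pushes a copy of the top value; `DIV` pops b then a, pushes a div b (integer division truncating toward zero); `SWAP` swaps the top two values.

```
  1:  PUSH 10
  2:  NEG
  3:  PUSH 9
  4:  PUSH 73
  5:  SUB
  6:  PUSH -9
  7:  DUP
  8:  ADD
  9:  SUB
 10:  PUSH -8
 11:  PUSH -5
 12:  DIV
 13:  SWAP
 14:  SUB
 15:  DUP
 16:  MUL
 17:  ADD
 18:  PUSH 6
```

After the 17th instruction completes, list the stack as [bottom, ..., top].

PUSH 10 → 10
NEG     → -10
PUSH 9  → -10 9
PUSH 73 → -10 9 73
SUB     → -10 -64
PUSH -9 → -10 -64 -9
DUP     → -10 -64 -9 -9
ADD     → -10 -64 -18
SUB     → -10 -46
PUSH -8 → -10 -46 -8
PUSH -5 → -10 -46 -8 -5
DIV     → -10 -46 1
SWAP    → -10 1 -46
SUB     → -10 47
DUP     → -10 47 47
MUL     → -10 2209
ADD     → 2199

[2199]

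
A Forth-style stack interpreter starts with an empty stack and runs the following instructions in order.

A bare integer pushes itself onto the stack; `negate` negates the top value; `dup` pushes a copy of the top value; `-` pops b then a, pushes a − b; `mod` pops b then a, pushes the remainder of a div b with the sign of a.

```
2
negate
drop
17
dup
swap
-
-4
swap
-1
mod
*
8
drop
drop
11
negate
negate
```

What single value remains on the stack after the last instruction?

2       2
negate  -2
drop    (empty)
17      17
dup     17 17
swap    17 17
-       0
-4      0 -4
swap    -4 0
-1      -4 0 -1
mod     -4 0
*       0
8       0 8
drop    0
drop    (empty)
11      11
negate  -11
negate  11

11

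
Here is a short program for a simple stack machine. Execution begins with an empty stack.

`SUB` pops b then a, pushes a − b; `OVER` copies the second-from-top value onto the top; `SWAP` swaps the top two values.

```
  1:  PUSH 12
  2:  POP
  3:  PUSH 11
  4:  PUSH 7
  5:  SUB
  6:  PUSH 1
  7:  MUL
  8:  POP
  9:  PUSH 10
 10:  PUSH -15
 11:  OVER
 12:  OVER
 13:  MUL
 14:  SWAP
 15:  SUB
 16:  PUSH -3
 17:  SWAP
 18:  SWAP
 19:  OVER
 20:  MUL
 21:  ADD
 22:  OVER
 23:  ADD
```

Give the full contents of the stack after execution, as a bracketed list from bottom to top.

[10, 280]

PUSH 12  : 12
POP      : (empty)
PUSH 11  : 11
PUSH 7   : 11 7
SUB      : 4
PUSH 1   : 4 1
MUL      : 4
POP      : (empty)
PUSH 10  : 10
PUSH -15 : 10 -15
OVER     : 10 -15 10
OVER     : 10 -15 10 -15
MUL      : 10 -15 -150
SWAP     : 10 -150 -15
SUB      : 10 -135
PUSH -3  : 10 -135 -3
SWAP     : 10 -3 -135
SWAP     : 10 -135 -3
OVER     : 10 -135 -3 -135
MUL      : 10 -135 405
ADD      : 10 270
OVER     : 10 270 10
ADD      : 10 280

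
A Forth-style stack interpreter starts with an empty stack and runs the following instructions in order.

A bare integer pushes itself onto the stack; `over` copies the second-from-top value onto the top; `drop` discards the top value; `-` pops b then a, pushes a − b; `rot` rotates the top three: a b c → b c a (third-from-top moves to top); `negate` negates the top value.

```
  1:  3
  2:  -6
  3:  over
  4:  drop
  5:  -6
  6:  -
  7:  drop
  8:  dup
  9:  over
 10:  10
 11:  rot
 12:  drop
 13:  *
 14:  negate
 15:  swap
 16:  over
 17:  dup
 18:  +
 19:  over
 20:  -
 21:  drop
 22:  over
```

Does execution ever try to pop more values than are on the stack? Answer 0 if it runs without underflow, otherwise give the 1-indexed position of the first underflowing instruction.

0

3      : [3]
-6     : [3, -6]
over   : [3, -6, 3]
drop   : [3, -6]
-6     : [3, -6, -6]
-      : [3, 0]
drop   : [3]
dup    : [3, 3]
over   : [3, 3, 3]
10     : [3, 3, 3, 10]
rot    : [3, 3, 10, 3]
drop   : [3, 3, 10]
*      : [3, 30]
negate : [3, -30]
swap   : [-30, 3]
over   : [-30, 3, -30]
dup    : [-30, 3, -30, -30]
+      : [-30, 3, -60]
over   : [-30, 3, -60, 3]
-      : [-30, 3, -63]
drop   : [-30, 3]
over   : [-30, 3, -30]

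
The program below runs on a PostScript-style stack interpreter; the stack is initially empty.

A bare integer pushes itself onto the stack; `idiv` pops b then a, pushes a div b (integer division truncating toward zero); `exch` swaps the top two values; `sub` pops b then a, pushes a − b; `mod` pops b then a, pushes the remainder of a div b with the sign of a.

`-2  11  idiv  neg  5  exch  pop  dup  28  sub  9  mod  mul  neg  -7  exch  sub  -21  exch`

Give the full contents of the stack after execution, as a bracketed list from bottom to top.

[-21, -32]

-2   → -2
11   → -2 11
idiv → 0
neg  → 0
5    → 0 5
exch → 5 0
pop  → 5
dup  → 5 5
28   → 5 5 28
sub  → 5 -23
9    → 5 -23 9
mod  → 5 -5
mul  → -25
neg  → 25
-7   → 25 -7
exch → -7 25
sub  → -32
-21  → -32 -21
exch → -21 -32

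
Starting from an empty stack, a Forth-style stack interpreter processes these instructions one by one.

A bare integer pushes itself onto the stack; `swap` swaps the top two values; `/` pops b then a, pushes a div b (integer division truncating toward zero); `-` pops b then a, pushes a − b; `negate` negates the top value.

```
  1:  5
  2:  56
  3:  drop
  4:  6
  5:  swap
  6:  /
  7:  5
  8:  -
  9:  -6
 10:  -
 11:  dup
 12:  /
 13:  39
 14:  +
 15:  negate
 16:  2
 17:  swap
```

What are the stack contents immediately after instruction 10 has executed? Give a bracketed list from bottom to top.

5    : 5
56   : 5 56
drop : 5
6    : 5 6
swap : 6 5
/    : 1
5    : 1 5
-    : -4
-6   : -4 -6
-    : 2

[2]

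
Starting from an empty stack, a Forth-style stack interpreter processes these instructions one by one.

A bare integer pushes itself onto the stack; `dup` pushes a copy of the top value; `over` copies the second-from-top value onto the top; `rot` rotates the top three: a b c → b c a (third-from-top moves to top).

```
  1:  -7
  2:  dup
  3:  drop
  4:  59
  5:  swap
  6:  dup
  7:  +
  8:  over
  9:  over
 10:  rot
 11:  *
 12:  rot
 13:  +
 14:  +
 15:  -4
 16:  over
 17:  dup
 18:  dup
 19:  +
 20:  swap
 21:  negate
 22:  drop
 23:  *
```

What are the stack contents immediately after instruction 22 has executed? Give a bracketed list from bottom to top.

[314, -4, 628]

-7     -> [-7]
dup    -> [-7, -7]
drop   -> [-7]
59     -> [-7, 59]
swap   -> [59, -7]
dup    -> [59, -7, -7]
+      -> [59, -14]
over   -> [59, -14, 59]
over   -> [59, -14, 59, -14]
rot    -> [59, 59, -14, -14]
*      -> [59, 59, 196]
rot    -> [59, 196, 59]
+      -> [59, 255]
+      -> [314]
-4     -> [314, -4]
over   -> [314, -4, 314]
dup    -> [314, -4, 314, 314]
dup    -> [314, -4, 314, 314, 314]
+      -> [314, -4, 314, 628]
swap   -> [314, -4, 628, 314]
negate -> [314, -4, 628, -314]
drop   -> [314, -4, 628]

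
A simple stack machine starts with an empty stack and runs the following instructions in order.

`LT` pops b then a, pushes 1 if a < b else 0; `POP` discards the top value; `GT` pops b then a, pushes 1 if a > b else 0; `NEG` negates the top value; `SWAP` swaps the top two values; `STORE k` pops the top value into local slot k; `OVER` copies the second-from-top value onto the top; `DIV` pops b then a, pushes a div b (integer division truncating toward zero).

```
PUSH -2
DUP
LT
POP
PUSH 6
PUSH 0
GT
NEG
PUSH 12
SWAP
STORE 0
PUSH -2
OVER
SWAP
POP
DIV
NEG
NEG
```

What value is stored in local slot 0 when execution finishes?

PUSH -2 -> -2
DUP     -> -2 -2
LT      -> 0
POP     -> (empty)
PUSH 6  -> 6
PUSH 0  -> 6 0
GT      -> 1
NEG     -> -1
PUSH 12 -> -1 12
SWAP    -> 12 -1
STORE 0 -> 12
PUSH -2 -> 12 -2
OVER    -> 12 -2 12
SWAP    -> 12 12 -2
POP     -> 12 12
DIV     -> 1
NEG     -> -1
NEG     -> 1

-1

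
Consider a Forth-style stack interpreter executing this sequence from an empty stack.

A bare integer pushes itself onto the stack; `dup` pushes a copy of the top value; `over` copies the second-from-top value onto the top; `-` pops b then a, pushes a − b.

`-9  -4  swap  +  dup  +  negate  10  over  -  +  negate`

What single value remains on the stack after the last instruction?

-9     -> [-9]
-4     -> [-9, -4]
swap   -> [-4, -9]
+      -> [-13]
dup    -> [-13, -13]
+      -> [-26]
negate -> [26]
10     -> [26, 10]
over   -> [26, 10, 26]
-      -> [26, -16]
+      -> [10]
negate -> [-10]

-10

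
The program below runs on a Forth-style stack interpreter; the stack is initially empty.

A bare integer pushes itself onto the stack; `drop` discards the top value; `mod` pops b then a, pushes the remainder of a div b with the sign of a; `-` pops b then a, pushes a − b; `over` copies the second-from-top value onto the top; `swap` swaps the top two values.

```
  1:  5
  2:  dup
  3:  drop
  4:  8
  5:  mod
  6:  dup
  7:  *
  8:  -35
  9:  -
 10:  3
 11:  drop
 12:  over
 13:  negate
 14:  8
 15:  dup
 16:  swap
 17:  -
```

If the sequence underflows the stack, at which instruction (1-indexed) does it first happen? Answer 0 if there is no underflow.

12

5     5
dup   5 5
drop  5
8     5 8
mod   5
dup   5 5
*     25
-35   25 -35
-     60
3     60 3
drop  60
over  — needs 2 operands, stack has 1 → underflow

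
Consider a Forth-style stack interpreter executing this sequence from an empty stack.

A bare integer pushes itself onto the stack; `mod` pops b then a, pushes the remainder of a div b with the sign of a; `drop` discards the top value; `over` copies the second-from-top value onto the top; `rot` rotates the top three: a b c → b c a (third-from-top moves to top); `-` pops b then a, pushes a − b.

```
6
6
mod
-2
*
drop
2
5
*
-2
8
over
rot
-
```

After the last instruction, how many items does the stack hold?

6     [6]
6     [6, 6]
mod   [0]
-2    [0, -2]
*     [0]
drop  []
2     [2]
5     [2, 5]
*     [10]
-2    [10, -2]
8     [10, -2, 8]
over  [10, -2, 8, -2]
rot   [10, 8, -2, -2]
-     [10, 8, 0]

3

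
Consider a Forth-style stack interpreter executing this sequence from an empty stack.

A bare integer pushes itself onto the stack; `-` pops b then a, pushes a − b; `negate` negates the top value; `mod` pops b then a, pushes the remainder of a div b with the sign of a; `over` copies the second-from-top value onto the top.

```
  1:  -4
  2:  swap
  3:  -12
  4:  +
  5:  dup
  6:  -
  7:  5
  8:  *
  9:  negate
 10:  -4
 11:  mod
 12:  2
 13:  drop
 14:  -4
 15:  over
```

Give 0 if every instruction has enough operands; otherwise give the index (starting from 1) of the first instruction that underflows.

-4 -> [-4]
swap  — needs 2 operands, stack has 1 → underflow

2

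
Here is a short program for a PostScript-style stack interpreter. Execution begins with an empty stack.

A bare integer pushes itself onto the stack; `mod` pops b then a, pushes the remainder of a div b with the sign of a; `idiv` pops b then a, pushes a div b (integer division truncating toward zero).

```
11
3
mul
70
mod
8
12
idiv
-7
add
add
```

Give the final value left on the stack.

26

11   → 11
3    → 11 3
mul  → 33
70   → 33 70
mod  → 33
8    → 33 8
12   → 33 8 12
idiv → 33 0
-7   → 33 0 -7
add  → 33 -7
add  → 26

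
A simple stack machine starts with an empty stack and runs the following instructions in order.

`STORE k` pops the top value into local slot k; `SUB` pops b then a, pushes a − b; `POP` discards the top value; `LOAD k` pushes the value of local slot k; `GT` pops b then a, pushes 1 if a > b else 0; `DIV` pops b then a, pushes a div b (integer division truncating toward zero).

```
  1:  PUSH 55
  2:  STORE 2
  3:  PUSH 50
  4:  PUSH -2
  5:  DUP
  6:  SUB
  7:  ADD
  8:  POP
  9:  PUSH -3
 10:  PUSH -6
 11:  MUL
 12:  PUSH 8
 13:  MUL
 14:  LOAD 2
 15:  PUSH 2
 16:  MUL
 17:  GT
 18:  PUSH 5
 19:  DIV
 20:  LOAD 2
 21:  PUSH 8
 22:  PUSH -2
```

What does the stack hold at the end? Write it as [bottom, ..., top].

[0, 55, 8, -2]

PUSH 55 -> 55
STORE 2 -> (empty)
PUSH 50 -> 50
PUSH -2 -> 50 -2
DUP     -> 50 -2 -2
SUB     -> 50 0
ADD     -> 50
POP     -> (empty)
PUSH -3 -> -3
PUSH -6 -> -3 -6
MUL     -> 18
PUSH 8  -> 18 8
MUL     -> 144
LOAD 2  -> 144 55
PUSH 2  -> 144 55 2
MUL     -> 144 110
GT      -> 1
PUSH 5  -> 1 5
DIV     -> 0
LOAD 2  -> 0 55
PUSH 8  -> 0 55 8
PUSH -2 -> 0 55 8 -2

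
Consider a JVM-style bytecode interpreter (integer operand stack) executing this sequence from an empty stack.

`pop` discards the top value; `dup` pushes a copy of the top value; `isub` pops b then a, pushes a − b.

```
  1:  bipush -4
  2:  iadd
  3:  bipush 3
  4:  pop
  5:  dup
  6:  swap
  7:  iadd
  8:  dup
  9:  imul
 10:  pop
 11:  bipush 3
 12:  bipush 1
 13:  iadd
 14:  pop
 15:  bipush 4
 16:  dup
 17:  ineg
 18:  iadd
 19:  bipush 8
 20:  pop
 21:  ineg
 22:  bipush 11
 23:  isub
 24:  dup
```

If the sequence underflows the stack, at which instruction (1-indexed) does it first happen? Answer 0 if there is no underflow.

bipush -4 : [-4]
iadd  — needs 2 operands, stack has 1 → underflow

2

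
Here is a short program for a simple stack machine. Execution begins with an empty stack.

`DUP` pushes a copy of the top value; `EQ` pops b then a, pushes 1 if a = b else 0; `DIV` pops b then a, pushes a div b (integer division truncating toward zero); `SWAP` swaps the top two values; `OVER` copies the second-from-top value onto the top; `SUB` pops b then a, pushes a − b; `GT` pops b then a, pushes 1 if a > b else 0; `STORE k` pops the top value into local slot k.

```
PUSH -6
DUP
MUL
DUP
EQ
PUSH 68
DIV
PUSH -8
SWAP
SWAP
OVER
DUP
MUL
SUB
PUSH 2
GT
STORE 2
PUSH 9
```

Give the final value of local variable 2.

PUSH -6 → -6
DUP     → -6 -6
MUL     → 36
DUP     → 36 36
EQ      → 1
PUSH 68 → 1 68
DIV     → 0
PUSH -8 → 0 -8
SWAP    → -8 0
SWAP    → 0 -8
OVER    → 0 -8 0
DUP     → 0 -8 0 0
MUL     → 0 -8 0
SUB     → 0 -8
PUSH 2  → 0 -8 2
GT      → 0 0
STORE 2 → 0
PUSH 9  → 0 9

0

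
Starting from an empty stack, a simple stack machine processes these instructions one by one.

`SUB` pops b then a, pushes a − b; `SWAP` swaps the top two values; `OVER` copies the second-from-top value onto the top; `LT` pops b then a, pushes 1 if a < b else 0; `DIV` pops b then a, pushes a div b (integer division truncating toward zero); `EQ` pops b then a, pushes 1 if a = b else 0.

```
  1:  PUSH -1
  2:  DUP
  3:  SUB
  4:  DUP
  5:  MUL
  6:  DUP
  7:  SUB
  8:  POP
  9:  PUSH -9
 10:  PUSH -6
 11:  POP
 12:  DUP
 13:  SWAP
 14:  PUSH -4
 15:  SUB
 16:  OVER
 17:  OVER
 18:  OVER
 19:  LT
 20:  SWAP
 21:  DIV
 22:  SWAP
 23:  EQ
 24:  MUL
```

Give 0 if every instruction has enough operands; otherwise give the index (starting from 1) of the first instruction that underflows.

PUSH -1 : -1
DUP     : -1 -1
SUB     : 0
DUP     : 0 0
MUL     : 0
DUP     : 0 0
SUB     : 0
POP     : (empty)
PUSH -9 : -9
PUSH -6 : -9 -6
POP     : -9
DUP     : -9 -9
SWAP    : -9 -9
PUSH -4 : -9 -9 -4
SUB     : -9 -5
OVER    : -9 -5 -9
OVER    : -9 -5 -9 -5
OVER    : -9 -5 -9 -5 -9
LT      : -9 -5 -9 0
SWAP    : -9 -5 0 -9
DIV     : -9 -5 0
SWAP    : -9 0 -5
EQ      : -9 0
MUL     : 0

0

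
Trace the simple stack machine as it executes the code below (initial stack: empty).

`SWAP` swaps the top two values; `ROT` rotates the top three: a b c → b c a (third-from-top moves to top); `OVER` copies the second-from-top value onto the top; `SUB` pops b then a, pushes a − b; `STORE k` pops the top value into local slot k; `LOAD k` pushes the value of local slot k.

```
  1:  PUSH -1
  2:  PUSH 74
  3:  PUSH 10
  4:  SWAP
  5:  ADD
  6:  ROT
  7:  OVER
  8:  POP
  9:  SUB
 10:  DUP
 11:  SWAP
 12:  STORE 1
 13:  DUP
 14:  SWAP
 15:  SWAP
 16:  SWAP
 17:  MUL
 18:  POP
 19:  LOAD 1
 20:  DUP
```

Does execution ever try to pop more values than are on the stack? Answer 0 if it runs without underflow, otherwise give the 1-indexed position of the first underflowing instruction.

6

PUSH -1  [-1]
PUSH 74  [-1, 74]
PUSH 10  [-1, 74, 10]
SWAP     [-1, 10, 74]
ADD      [-1, 84]
ROT  — needs 3 operands, stack has 2 → underflow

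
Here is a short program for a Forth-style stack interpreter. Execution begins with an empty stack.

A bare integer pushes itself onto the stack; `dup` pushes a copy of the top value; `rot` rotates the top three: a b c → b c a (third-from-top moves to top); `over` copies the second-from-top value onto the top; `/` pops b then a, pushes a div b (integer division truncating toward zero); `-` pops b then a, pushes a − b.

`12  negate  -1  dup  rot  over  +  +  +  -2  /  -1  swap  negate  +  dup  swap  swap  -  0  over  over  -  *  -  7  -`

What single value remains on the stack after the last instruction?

-7

12     : 12
negate : -12
-1     : -12 -1
dup    : -12 -1 -1
rot    : -1 -1 -12
over   : -1 -1 -12 -1
+      : -1 -1 -13
+      : -1 -14
+      : -15
-2     : -15 -2
/      : 7
-1     : 7 -1
swap   : -1 7
negate : -1 -7
+      : -8
dup    : -8 -8
swap   : -8 -8
swap   : -8 -8
-      : 0
0      : 0 0
over   : 0 0 0
over   : 0 0 0 0
-      : 0 0 0
*      : 0 0
-      : 0
7      : 0 7
-      : -7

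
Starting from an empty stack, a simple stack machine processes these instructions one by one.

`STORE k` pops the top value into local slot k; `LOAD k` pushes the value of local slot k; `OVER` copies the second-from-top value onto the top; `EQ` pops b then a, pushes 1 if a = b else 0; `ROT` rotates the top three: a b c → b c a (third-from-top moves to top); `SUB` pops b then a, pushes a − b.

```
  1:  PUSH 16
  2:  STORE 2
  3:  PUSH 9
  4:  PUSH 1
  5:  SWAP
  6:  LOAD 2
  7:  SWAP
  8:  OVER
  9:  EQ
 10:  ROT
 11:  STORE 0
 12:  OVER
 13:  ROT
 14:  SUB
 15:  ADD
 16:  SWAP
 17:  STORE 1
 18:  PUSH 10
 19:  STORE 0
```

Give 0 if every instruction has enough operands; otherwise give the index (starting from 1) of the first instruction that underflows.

PUSH 16 → 16
STORE 2 → (empty)
PUSH 9  → 9
PUSH 1  → 9 1
SWAP    → 1 9
LOAD 2  → 1 9 16
SWAP    → 1 16 9
OVER    → 1 16 9 16
EQ      → 1 16 0
ROT     → 16 0 1
STORE 0 → 16 0
OVER    → 16 0 16
ROT     → 0 16 16
SUB     → 0 0
ADD     → 0
SWAP  — needs 2 operands, stack has 1 → underflow

16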